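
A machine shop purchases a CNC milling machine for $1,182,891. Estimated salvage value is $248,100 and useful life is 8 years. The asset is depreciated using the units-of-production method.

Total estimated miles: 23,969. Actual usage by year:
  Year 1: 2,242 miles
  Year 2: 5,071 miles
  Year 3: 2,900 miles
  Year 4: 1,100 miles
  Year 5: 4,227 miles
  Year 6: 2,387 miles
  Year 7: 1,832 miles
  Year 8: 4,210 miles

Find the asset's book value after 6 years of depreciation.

$483,738

Depreciable base = $1,182,891 − $248,100 = $934,791.
Rate = $934,791 / 23,969 miles = $39 per mile.
Year 1: 2,242 × $39 = $87,438. Book value $1,095,453.
Year 2: 5,071 × $39 = $197,769. Book value $897,684.
Year 3: 2,900 × $39 = $113,100. Book value $784,584.
Year 4: 1,100 × $39 = $42,900. Book value $741,684.
Year 5: 4,227 × $39 = $164,853. Book value $576,831.
Year 6: 2,387 × $39 = $93,093. Book value $483,738.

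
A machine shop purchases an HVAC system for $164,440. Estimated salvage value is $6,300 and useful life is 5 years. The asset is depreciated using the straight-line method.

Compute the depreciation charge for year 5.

$31,628

Depreciable base = $164,440 − $6,300 = $158,140.
Annual expense = $158,140 / 5 = $31,628.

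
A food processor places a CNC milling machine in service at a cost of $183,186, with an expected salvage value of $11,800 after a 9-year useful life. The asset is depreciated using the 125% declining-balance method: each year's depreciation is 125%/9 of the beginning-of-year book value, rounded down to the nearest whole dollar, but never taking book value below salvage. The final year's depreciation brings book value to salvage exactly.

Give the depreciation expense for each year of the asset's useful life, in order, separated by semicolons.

$25,442; $21,908; $18,866; $16,245; $13,989; $12,046; $10,373; $8,932; $43,585

Depreciable base = $183,186 − $11,800 = $171,386.
Year 1: ⌊$183,186 × 125%/9⌋ = $25,442. Book value $157,744.
Year 2: ⌊$157,744 × 125%/9⌋ = $21,908. Book value $135,836.
Year 3: ⌊$135,836 × 125%/9⌋ = $18,866. Book value $116,970.
Year 4: ⌊$116,970 × 125%/9⌋ = $16,245. Book value $100,725.
Year 5: ⌊$100,725 × 125%/9⌋ = $13,989. Book value $86,736.
Year 6: ⌊$86,736 × 125%/9⌋ = $12,046. Book value $74,690.
Year 7: ⌊$74,690 × 125%/9⌋ = $10,373. Book value $64,317.
Year 8: ⌊$64,317 × 125%/9⌋ = $8,932. Book value $55,385.
Year 9 (final): $55,385 − $11,800 = $43,585. Book value $11,800.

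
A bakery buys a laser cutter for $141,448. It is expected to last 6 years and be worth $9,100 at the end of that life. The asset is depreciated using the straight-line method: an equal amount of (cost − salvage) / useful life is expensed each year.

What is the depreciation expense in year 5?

$22,058

Depreciable base = $141,448 − $9,100 = $132,348.
Annual expense = $132,348 / 6 = $22,058.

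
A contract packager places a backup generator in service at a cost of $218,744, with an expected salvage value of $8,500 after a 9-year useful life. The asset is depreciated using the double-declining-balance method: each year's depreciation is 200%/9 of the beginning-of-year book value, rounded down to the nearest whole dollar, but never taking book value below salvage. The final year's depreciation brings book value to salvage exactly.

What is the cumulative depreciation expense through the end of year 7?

Depreciable base = $218,744 − $8,500 = $210,244.
Year 1: ⌊$218,744 × 200%/9⌋ = $48,609. Book value $170,135.
Year 2: ⌊$170,135 × 200%/9⌋ = $37,807. Book value $132,328.
Year 3: ⌊$132,328 × 200%/9⌋ = $29,406. Book value $102,922.
Year 4: ⌊$102,922 × 200%/9⌋ = $22,871. Book value $80,051.
Year 5: ⌊$80,051 × 200%/9⌋ = $17,789. Book value $62,262.
Year 6: ⌊$62,262 × 200%/9⌋ = $13,836. Book value $48,426.
Year 7: ⌊$48,426 × 200%/9⌋ = $10,761. Book value $37,665.
Accumulated through year 7 = $218,744 − $37,665 = $181,079.

$181,079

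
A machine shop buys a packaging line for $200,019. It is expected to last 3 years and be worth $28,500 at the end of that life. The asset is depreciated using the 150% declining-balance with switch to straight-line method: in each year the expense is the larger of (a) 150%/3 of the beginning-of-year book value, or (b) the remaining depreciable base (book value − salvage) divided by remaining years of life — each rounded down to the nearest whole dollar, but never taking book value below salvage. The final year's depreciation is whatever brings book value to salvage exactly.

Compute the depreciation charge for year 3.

$21,505

Depreciable base = $200,019 − $28,500 = $171,519.
Year 1: DB = ⌊$200,019 × 150%/3⌋ = $100,009; SL = ⌊$171,519/3⌋ = $57,173 → take DB $100,009. Book value $100,010.
Year 2: DB = ⌊$100,010 × 150%/3⌋ = $50,005; SL = ⌊$71,510/2⌋ = $35,755 → take DB $50,005. Book value $50,005.
Year 3 (final): $50,005 − $28,500 = $21,505. Book value $28,500.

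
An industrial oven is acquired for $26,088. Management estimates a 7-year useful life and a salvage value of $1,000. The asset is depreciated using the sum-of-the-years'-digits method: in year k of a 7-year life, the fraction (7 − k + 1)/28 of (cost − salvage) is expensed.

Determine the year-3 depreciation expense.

Depreciable base = $26,088 − $1,000 = $25,088.
Sum of the years' digits = 7+6+5+4+3+2+1 = 28.
Year 1: $25,088 × 7/28 = $6,272. Book value $19,816.
Year 2: $25,088 × 6/28 = $5,376. Book value $14,440.
Year 3: $25,088 × 5/28 = $4,480. Book value $9,960.

$4,480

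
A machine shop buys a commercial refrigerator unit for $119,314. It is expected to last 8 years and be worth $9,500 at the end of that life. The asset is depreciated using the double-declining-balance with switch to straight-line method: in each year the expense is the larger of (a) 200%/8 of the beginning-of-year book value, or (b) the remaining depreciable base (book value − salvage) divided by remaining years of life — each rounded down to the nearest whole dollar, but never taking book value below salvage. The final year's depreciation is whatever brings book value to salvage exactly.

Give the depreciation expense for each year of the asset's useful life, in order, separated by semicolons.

Depreciable base = $119,314 − $9,500 = $109,814.
Year 1: DB = ⌊$119,314 × 200%/8⌋ = $29,828; SL = ⌊$109,814/8⌋ = $13,726 → take DB $29,828. Book value $89,486.
Year 2: DB = ⌊$89,486 × 200%/8⌋ = $22,371; SL = ⌊$79,986/7⌋ = $11,426 → take DB $22,371. Book value $67,115.
Year 3: DB = ⌊$67,115 × 200%/8⌋ = $16,778; SL = ⌊$57,615/6⌋ = $9,602 → take DB $16,778. Book value $50,337.
Year 4: DB = ⌊$50,337 × 200%/8⌋ = $12,584; SL = ⌊$40,837/5⌋ = $8,167 → take DB $12,584. Book value $37,753.
Year 5: DB = ⌊$37,753 × 200%/8⌋ = $9,438; SL = ⌊$28,253/4⌋ = $7,063 → take DB $9,438. Book value $28,315.
Year 6: DB = ⌊$28,315 × 200%/8⌋ = $7,078; SL = ⌊$18,815/3⌋ = $6,271 → take DB $7,078. Book value $21,237.
Year 7: DB = ⌊$21,237 × 200%/8⌋ = $5,309; SL = ⌊$11,737/2⌋ = $5,868 → take SL $5,868. Book value $15,369.
Year 8 (final): $15,369 − $9,500 = $5,869. Book value $9,500.

$29,828; $22,371; $16,778; $12,584; $9,438; $7,078; $5,868; $5,869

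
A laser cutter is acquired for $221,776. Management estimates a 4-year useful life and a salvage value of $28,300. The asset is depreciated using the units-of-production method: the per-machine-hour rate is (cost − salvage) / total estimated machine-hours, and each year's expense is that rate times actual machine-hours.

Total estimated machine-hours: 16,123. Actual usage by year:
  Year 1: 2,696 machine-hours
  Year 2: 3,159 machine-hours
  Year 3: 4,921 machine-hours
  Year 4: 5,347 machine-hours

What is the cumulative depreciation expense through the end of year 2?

Depreciable base = $221,776 − $28,300 = $193,476.
Rate = $193,476 / 16,123 machine-hours = $12 per machine-hour.
Year 1: 2,696 × $12 = $32,352. Book value $189,424.
Year 2: 3,159 × $12 = $37,908. Book value $151,516.
Accumulated through year 2 = $221,776 − $151,516 = $70,260.

$70,260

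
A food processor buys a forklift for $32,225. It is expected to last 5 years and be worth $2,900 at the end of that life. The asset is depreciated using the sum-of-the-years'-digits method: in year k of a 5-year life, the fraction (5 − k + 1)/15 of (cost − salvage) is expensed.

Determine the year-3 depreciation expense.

Depreciable base = $32,225 − $2,900 = $29,325.
Sum of the years' digits = 5+4+3+2+1 = 15.
Year 1: $29,325 × 5/15 = $9,775. Book value $22,450.
Year 2: $29,325 × 4/15 = $7,820. Book value $14,630.
Year 3: $29,325 × 3/15 = $5,865. Book value $8,765.

$5,865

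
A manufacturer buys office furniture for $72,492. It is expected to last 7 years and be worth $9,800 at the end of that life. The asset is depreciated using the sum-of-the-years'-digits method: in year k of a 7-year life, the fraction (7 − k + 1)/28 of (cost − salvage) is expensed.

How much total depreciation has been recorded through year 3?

Depreciable base = $72,492 − $9,800 = $62,692.
Sum of the years' digits = 7+6+5+4+3+2+1 = 28.
Year 1: $62,692 × 7/28 = $15,673. Book value $56,819.
Year 2: $62,692 × 6/28 = $13,434. Book value $43,385.
Year 3: $62,692 × 5/28 = $11,195. Book value $32,190.
Accumulated through year 3 = $72,492 − $32,190 = $40,302.

$40,302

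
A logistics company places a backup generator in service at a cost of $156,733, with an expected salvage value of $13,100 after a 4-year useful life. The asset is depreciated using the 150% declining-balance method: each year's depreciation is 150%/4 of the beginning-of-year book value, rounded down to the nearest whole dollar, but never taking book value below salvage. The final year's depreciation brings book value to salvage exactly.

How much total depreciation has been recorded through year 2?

$95,508

Depreciable base = $156,733 − $13,100 = $143,633.
Year 1: ⌊$156,733 × 150%/4⌋ = $58,774. Book value $97,959.
Year 2: ⌊$97,959 × 150%/4⌋ = $36,734. Book value $61,225.
Accumulated through year 2 = $156,733 − $61,225 = $95,508.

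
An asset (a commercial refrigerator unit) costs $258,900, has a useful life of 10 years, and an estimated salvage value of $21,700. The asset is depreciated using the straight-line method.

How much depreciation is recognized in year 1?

$23,720

Depreciable base = $258,900 − $21,700 = $237,200.
Annual expense = $237,200 / 10 = $23,720.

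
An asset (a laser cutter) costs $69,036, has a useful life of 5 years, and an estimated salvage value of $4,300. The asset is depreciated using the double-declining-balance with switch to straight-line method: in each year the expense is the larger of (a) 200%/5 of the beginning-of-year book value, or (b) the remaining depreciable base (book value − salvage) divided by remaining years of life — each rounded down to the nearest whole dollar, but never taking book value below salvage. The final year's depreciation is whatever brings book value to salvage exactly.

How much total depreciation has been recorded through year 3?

$54,123

Depreciable base = $69,036 − $4,300 = $64,736.
Year 1: DB = ⌊$69,036 × 200%/5⌋ = $27,614; SL = ⌊$64,736/5⌋ = $12,947 → take DB $27,614. Book value $41,422.
Year 2: DB = ⌊$41,422 × 200%/5⌋ = $16,568; SL = ⌊$37,122/4⌋ = $9,280 → take DB $16,568. Book value $24,854.
Year 3: DB = ⌊$24,854 × 200%/5⌋ = $9,941; SL = ⌊$20,554/3⌋ = $6,851 → take DB $9,941. Book value $14,913.
Accumulated through year 3 = $69,036 − $14,913 = $54,123.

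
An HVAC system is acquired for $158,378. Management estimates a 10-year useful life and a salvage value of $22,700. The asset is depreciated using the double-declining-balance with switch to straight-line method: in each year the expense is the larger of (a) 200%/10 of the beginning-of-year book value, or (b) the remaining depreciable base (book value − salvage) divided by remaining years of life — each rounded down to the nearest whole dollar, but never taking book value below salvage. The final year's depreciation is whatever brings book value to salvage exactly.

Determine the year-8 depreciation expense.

Depreciable base = $158,378 − $22,700 = $135,678.
Year 1: DB = ⌊$158,378 × 200%/10⌋ = $31,675; SL = ⌊$135,678/10⌋ = $13,567 → take DB $31,675. Book value $126,703.
Year 2: DB = ⌊$126,703 × 200%/10⌋ = $25,340; SL = ⌊$104,003/9⌋ = $11,555 → take DB $25,340. Book value $101,363.
Year 3: DB = ⌊$101,363 × 200%/10⌋ = $20,272; SL = ⌊$78,663/8⌋ = $9,832 → take DB $20,272. Book value $81,091.
Year 4: DB = ⌊$81,091 × 200%/10⌋ = $16,218; SL = ⌊$58,391/7⌋ = $8,341 → take DB $16,218. Book value $64,873.
Year 5: DB = ⌊$64,873 × 200%/10⌋ = $12,974; SL = ⌊$42,173/6⌋ = $7,028 → take DB $12,974. Book value $51,899.
Year 6: DB = ⌊$51,899 × 200%/10⌋ = $10,379; SL = ⌊$29,199/5⌋ = $5,839 → take DB $10,379. Book value $41,520.
Year 7: DB = ⌊$41,520 × 200%/10⌋ = $8,304; SL = ⌊$18,820/4⌋ = $4,705 → take DB $8,304. Book value $33,216.
Year 8: DB = ⌊$33,216 × 200%/10⌋ = $6,643; SL = ⌊$10,516/3⌋ = $3,505 → take DB $6,643. Book value $26,573.

$6,643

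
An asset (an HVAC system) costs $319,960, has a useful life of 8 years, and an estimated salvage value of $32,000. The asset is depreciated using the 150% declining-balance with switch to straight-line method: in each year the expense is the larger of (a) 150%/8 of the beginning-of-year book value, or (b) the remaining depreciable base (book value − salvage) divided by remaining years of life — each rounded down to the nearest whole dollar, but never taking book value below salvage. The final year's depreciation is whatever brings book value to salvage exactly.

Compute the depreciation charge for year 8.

$26,861

Depreciable base = $319,960 − $32,000 = $287,960.
Year 1: DB = ⌊$319,960 × 150%/8⌋ = $59,992; SL = ⌊$287,960/8⌋ = $35,995 → take DB $59,992. Book value $259,968.
Year 2: DB = ⌊$259,968 × 150%/8⌋ = $48,744; SL = ⌊$227,968/7⌋ = $32,566 → take DB $48,744. Book value $211,224.
Year 3: DB = ⌊$211,224 × 150%/8⌋ = $39,604; SL = ⌊$179,224/6⌋ = $29,870 → take DB $39,604. Book value $171,620.
Year 4: DB = ⌊$171,620 × 150%/8⌋ = $32,178; SL = ⌊$139,620/5⌋ = $27,924 → take DB $32,178. Book value $139,442.
Year 5: DB = ⌊$139,442 × 150%/8⌋ = $26,145; SL = ⌊$107,442/4⌋ = $26,860 → take SL $26,860. Book value $112,582.
Year 6: DB = ⌊$112,582 × 150%/8⌋ = $21,109; SL = ⌊$80,582/3⌋ = $26,860 → take SL $26,860. Book value $85,722.
Year 7: DB = ⌊$85,722 × 150%/8⌋ = $16,072; SL = ⌊$53,722/2⌋ = $26,861 → take SL $26,861. Book value $58,861.
Year 8 (final): $58,861 − $32,000 = $26,861. Book value $32,000.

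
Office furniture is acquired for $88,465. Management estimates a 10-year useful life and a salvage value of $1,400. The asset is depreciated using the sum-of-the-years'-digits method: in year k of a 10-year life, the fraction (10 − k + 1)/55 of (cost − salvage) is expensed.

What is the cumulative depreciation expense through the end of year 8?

Depreciable base = $88,465 − $1,400 = $87,065.
Sum of the years' digits = 10+9+8+7+6+5+4+3+2+1 = 55.
Year 1: $87,065 × 10/55 = $15,830. Book value $72,635.
Year 2: $87,065 × 9/55 = $14,247. Book value $58,388.
Year 3: $87,065 × 8/55 = $12,664. Book value $45,724.
Year 4: $87,065 × 7/55 = $11,081. Book value $34,643.
Year 5: $87,065 × 6/55 = $9,498. Book value $25,145.
Year 6: $87,065 × 5/55 = $7,915. Book value $17,230.
Year 7: $87,065 × 4/55 = $6,332. Book value $10,898.
Year 8: $87,065 × 3/55 = $4,749. Book value $6,149.
Accumulated through year 8 = $88,465 − $6,149 = $82,316.

$82,316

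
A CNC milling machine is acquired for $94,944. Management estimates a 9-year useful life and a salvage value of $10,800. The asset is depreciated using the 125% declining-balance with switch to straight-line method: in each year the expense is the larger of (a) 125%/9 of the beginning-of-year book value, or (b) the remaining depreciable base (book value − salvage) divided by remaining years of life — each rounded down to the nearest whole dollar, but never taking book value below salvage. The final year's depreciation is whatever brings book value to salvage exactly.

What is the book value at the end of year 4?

$52,205

Depreciable base = $94,944 − $10,800 = $84,144.
Year 1: DB = ⌊$94,944 × 125%/9⌋ = $13,186; SL = ⌊$84,144/9⌋ = $9,349 → take DB $13,186. Book value $81,758.
Year 2: DB = ⌊$81,758 × 125%/9⌋ = $11,355; SL = ⌊$70,958/8⌋ = $8,869 → take DB $11,355. Book value $70,403.
Year 3: DB = ⌊$70,403 × 125%/9⌋ = $9,778; SL = ⌊$59,603/7⌋ = $8,514 → take DB $9,778. Book value $60,625.
Year 4: DB = ⌊$60,625 × 125%/9⌋ = $8,420; SL = ⌊$49,825/6⌋ = $8,304 → take DB $8,420. Book value $52,205.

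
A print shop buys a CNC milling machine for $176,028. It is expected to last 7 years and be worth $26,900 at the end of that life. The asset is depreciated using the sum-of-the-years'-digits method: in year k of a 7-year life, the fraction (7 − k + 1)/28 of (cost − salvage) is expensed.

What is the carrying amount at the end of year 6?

Depreciable base = $176,028 − $26,900 = $149,128.
Sum of the years' digits = 7+6+5+4+3+2+1 = 28.
Year 1: $149,128 × 7/28 = $37,282. Book value $138,746.
Year 2: $149,128 × 6/28 = $31,956. Book value $106,790.
Year 3: $149,128 × 5/28 = $26,630. Book value $80,160.
Year 4: $149,128 × 4/28 = $21,304. Book value $58,856.
Year 5: $149,128 × 3/28 = $15,978. Book value $42,878.
Year 6: $149,128 × 2/28 = $10,652. Book value $32,226.

$32,226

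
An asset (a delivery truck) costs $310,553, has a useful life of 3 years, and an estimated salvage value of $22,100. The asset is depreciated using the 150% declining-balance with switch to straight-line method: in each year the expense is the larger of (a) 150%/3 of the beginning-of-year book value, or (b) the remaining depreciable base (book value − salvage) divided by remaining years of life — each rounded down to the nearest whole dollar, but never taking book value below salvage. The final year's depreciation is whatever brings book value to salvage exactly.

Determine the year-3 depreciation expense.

Depreciable base = $310,553 − $22,100 = $288,453.
Year 1: DB = ⌊$310,553 × 150%/3⌋ = $155,276; SL = ⌊$288,453/3⌋ = $96,151 → take DB $155,276. Book value $155,277.
Year 2: DB = ⌊$155,277 × 150%/3⌋ = $77,638; SL = ⌊$133,177/2⌋ = $66,588 → take DB $77,638. Book value $77,639.
Year 3 (final): $77,639 − $22,100 = $55,539. Book value $22,100.

$55,539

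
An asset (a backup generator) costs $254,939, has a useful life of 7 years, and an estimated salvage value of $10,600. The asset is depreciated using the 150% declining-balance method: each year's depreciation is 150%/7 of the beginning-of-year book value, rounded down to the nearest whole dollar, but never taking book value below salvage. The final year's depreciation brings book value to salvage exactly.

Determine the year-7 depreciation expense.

Depreciable base = $254,939 − $10,600 = $244,339.
Year 1: ⌊$254,939 × 150%/7⌋ = $54,629. Book value $200,310.
Year 2: ⌊$200,310 × 150%/7⌋ = $42,923. Book value $157,387.
Year 3: ⌊$157,387 × 150%/7⌋ = $33,725. Book value $123,662.
Year 4: ⌊$123,662 × 150%/7⌋ = $26,499. Book value $97,163.
Year 5: ⌊$97,163 × 150%/7⌋ = $20,820. Book value $76,343.
Year 6: ⌊$76,343 × 150%/7⌋ = $16,359. Book value $59,984.
Year 7 (final): $59,984 − $10,600 = $49,384. Book value $10,600.

$49,384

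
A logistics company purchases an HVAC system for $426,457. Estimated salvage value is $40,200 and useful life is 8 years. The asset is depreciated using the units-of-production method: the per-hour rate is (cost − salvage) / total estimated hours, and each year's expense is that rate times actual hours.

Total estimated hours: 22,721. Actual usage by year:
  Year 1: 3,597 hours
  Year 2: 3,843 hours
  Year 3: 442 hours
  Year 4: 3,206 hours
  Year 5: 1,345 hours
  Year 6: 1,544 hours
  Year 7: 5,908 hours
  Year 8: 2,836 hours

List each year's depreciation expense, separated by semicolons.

$61,149; $65,331; $7,514; $54,502; $22,865; $26,248; $100,436; $48,212

Depreciable base = $426,457 − $40,200 = $386,257.
Rate = $386,257 / 22,721 hours = $17 per hour.
Year 1: 3,597 × $17 = $61,149. Book value $365,308.
Year 2: 3,843 × $17 = $65,331. Book value $299,977.
Year 3: 442 × $17 = $7,514. Book value $292,463.
Year 4: 3,206 × $17 = $54,502. Book value $237,961.
Year 5: 1,345 × $17 = $22,865. Book value $215,096.
Year 6: 1,544 × $17 = $26,248. Book value $188,848.
Year 7: 5,908 × $17 = $100,436. Book value $88,412.
Year 8: 2,836 × $17 = $48,212. Book value $40,200.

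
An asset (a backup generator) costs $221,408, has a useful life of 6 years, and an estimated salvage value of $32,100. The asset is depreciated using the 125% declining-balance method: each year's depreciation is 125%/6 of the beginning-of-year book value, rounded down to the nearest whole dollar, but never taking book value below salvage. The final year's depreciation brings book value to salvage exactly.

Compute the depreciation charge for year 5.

Depreciable base = $221,408 − $32,100 = $189,308.
Year 1: ⌊$221,408 × 125%/6⌋ = $46,126. Book value $175,282.
Year 2: ⌊$175,282 × 125%/6⌋ = $36,517. Book value $138,765.
Year 3: ⌊$138,765 × 125%/6⌋ = $28,909. Book value $109,856.
Year 4: ⌊$109,856 × 125%/6⌋ = $22,886. Book value $86,970.
Year 5: ⌊$86,970 × 125%/6⌋ = $18,118. Book value $68,852.

$18,118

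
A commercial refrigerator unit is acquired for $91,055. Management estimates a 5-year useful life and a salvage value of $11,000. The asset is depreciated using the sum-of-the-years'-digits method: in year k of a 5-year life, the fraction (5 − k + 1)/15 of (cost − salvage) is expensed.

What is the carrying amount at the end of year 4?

Depreciable base = $91,055 − $11,000 = $80,055.
Sum of the years' digits = 5+4+3+2+1 = 15.
Year 1: $80,055 × 5/15 = $26,685. Book value $64,370.
Year 2: $80,055 × 4/15 = $21,348. Book value $43,022.
Year 3: $80,055 × 3/15 = $16,011. Book value $27,011.
Year 4: $80,055 × 2/15 = $10,674. Book value $16,337.

$16,337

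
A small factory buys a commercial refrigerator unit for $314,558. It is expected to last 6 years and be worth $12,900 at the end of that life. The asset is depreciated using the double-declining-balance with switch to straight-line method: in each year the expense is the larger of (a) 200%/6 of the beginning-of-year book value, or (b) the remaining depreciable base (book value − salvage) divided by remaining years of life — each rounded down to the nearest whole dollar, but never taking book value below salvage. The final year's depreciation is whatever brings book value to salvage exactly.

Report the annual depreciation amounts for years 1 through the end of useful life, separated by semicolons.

$104,852; $69,902; $46,601; $31,067; $24,618; $24,618

Depreciable base = $314,558 − $12,900 = $301,658.
Year 1: DB = ⌊$314,558 × 200%/6⌋ = $104,852; SL = ⌊$301,658/6⌋ = $50,276 → take DB $104,852. Book value $209,706.
Year 2: DB = ⌊$209,706 × 200%/6⌋ = $69,902; SL = ⌊$196,806/5⌋ = $39,361 → take DB $69,902. Book value $139,804.
Year 3: DB = ⌊$139,804 × 200%/6⌋ = $46,601; SL = ⌊$126,904/4⌋ = $31,726 → take DB $46,601. Book value $93,203.
Year 4: DB = ⌊$93,203 × 200%/6⌋ = $31,067; SL = ⌊$80,303/3⌋ = $26,767 → take DB $31,067. Book value $62,136.
Year 5: DB = ⌊$62,136 × 200%/6⌋ = $20,712; SL = ⌊$49,236/2⌋ = $24,618 → take SL $24,618. Book value $37,518.
Year 6 (final): $37,518 − $12,900 = $24,618. Book value $12,900.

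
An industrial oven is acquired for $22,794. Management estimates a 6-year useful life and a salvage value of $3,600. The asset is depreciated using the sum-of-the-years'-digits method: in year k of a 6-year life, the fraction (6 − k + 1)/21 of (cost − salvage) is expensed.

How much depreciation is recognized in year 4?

Depreciable base = $22,794 − $3,600 = $19,194.
Sum of the years' digits = 6+5+4+3+2+1 = 21.
Year 1: $19,194 × 6/21 = $5,484. Book value $17,310.
Year 2: $19,194 × 5/21 = $4,570. Book value $12,740.
Year 3: $19,194 × 4/21 = $3,656. Book value $9,084.
Year 4: $19,194 × 3/21 = $2,742. Book value $6,342.

$2,742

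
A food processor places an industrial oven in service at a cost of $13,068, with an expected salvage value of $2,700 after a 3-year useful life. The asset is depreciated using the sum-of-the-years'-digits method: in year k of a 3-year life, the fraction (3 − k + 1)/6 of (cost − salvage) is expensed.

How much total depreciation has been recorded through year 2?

Depreciable base = $13,068 − $2,700 = $10,368.
Sum of the years' digits = 3+2+1 = 6.
Year 1: $10,368 × 3/6 = $5,184. Book value $7,884.
Year 2: $10,368 × 2/6 = $3,456. Book value $4,428.
Accumulated through year 2 = $13,068 − $4,428 = $8,640.

$8,640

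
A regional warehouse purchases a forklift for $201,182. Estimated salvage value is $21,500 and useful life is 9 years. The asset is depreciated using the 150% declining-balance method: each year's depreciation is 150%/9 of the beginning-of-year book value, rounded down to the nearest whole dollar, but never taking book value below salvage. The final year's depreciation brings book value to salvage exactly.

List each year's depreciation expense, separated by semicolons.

Depreciable base = $201,182 − $21,500 = $179,682.
Year 1: ⌊$201,182 × 150%/9⌋ = $33,530. Book value $167,652.
Year 2: ⌊$167,652 × 150%/9⌋ = $27,942. Book value $139,710.
Year 3: ⌊$139,710 × 150%/9⌋ = $23,285. Book value $116,425.
Year 4: ⌊$116,425 × 150%/9⌋ = $19,404. Book value $97,021.
Year 5: ⌊$97,021 × 150%/9⌋ = $16,170. Book value $80,851.
Year 6: ⌊$80,851 × 150%/9⌋ = $13,475. Book value $67,376.
Year 7: ⌊$67,376 × 150%/9⌋ = $11,229. Book value $56,147.
Year 8: ⌊$56,147 × 150%/9⌋ = $9,357. Book value $46,790.
Year 9 (final): $46,790 − $21,500 = $25,290. Book value $21,500.

$33,530; $27,942; $23,285; $19,404; $16,170; $13,475; $11,229; $9,357; $25,290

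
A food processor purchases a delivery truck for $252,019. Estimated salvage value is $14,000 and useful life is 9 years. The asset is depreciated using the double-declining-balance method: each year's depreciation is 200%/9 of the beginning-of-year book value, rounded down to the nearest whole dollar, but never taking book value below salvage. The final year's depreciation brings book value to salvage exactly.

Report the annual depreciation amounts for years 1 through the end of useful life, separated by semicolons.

$56,004; $43,558; $33,879; $26,350; $20,495; $15,940; $12,398; $9,643; $19,752

Depreciable base = $252,019 − $14,000 = $238,019.
Year 1: ⌊$252,019 × 200%/9⌋ = $56,004. Book value $196,015.
Year 2: ⌊$196,015 × 200%/9⌋ = $43,558. Book value $152,457.
Year 3: ⌊$152,457 × 200%/9⌋ = $33,879. Book value $118,578.
Year 4: ⌊$118,578 × 200%/9⌋ = $26,350. Book value $92,228.
Year 5: ⌊$92,228 × 200%/9⌋ = $20,495. Book value $71,733.
Year 6: ⌊$71,733 × 200%/9⌋ = $15,940. Book value $55,793.
Year 7: ⌊$55,793 × 200%/9⌋ = $12,398. Book value $43,395.
Year 8: ⌊$43,395 × 200%/9⌋ = $9,643. Book value $33,752.
Year 9 (final): $33,752 − $14,000 = $19,752. Book value $14,000.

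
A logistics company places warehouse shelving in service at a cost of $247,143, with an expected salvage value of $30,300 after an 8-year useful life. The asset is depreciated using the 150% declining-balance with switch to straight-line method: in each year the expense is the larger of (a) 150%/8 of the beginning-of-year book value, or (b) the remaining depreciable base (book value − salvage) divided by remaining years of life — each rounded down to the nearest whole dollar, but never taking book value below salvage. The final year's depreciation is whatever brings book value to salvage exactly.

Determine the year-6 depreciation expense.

$19,071

Depreciable base = $247,143 − $30,300 = $216,843.
Year 1: DB = ⌊$247,143 × 150%/8⌋ = $46,339; SL = ⌊$216,843/8⌋ = $27,105 → take DB $46,339. Book value $200,804.
Year 2: DB = ⌊$200,804 × 150%/8⌋ = $37,650; SL = ⌊$170,504/7⌋ = $24,357 → take DB $37,650. Book value $163,154.
Year 3: DB = ⌊$163,154 × 150%/8⌋ = $30,591; SL = ⌊$132,854/6⌋ = $22,142 → take DB $30,591. Book value $132,563.
Year 4: DB = ⌊$132,563 × 150%/8⌋ = $24,855; SL = ⌊$102,263/5⌋ = $20,452 → take DB $24,855. Book value $107,708.
Year 5: DB = ⌊$107,708 × 150%/8⌋ = $20,195; SL = ⌊$77,408/4⌋ = $19,352 → take DB $20,195. Book value $87,513.
Year 6: DB = ⌊$87,513 × 150%/8⌋ = $16,408; SL = ⌊$57,213/3⌋ = $19,071 → take SL $19,071. Book value $68,442.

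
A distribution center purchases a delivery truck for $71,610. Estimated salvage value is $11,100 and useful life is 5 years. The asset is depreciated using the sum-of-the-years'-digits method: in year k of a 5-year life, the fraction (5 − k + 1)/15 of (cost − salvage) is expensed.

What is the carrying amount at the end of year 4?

$15,134

Depreciable base = $71,610 − $11,100 = $60,510.
Sum of the years' digits = 5+4+3+2+1 = 15.
Year 1: $60,510 × 5/15 = $20,170. Book value $51,440.
Year 2: $60,510 × 4/15 = $16,136. Book value $35,304.
Year 3: $60,510 × 3/15 = $12,102. Book value $23,202.
Year 4: $60,510 × 2/15 = $8,068. Book value $15,134.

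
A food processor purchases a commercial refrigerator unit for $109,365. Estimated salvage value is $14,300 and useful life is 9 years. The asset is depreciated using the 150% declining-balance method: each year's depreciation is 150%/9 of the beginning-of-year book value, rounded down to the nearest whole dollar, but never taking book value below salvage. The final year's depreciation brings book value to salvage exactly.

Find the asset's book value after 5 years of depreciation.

Depreciable base = $109,365 − $14,300 = $95,065.
Year 1: ⌊$109,365 × 150%/9⌋ = $18,227. Book value $91,138.
Year 2: ⌊$91,138 × 150%/9⌋ = $15,189. Book value $75,949.
Year 3: ⌊$75,949 × 150%/9⌋ = $12,658. Book value $63,291.
Year 4: ⌊$63,291 × 150%/9⌋ = $10,548. Book value $52,743.
Year 5: ⌊$52,743 × 150%/9⌋ = $8,790. Book value $43,953.

$43,953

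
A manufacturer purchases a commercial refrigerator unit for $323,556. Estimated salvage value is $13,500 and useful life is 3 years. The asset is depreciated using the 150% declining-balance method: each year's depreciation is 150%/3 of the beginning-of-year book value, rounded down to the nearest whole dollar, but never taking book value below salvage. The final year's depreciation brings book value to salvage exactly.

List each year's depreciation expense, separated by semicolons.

$161,778; $80,889; $67,389

Depreciable base = $323,556 − $13,500 = $310,056.
Year 1: ⌊$323,556 × 150%/3⌋ = $161,778. Book value $161,778.
Year 2: ⌊$161,778 × 150%/3⌋ = $80,889. Book value $80,889.
Year 3 (final): $80,889 − $13,500 = $67,389. Book value $13,500.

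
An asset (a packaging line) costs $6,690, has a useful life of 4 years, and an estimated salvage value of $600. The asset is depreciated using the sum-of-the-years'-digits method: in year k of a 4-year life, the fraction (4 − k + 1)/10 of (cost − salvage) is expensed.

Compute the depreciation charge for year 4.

Depreciable base = $6,690 − $600 = $6,090.
Sum of the years' digits = 4+3+2+1 = 10.
Year 1: $6,090 × 4/10 = $2,436. Book value $4,254.
Year 2: $6,090 × 3/10 = $1,827. Book value $2,427.
Year 3: $6,090 × 2/10 = $1,218. Book value $1,209.
Year 4: $6,090 × 1/10 = $609. Book value $600.

$609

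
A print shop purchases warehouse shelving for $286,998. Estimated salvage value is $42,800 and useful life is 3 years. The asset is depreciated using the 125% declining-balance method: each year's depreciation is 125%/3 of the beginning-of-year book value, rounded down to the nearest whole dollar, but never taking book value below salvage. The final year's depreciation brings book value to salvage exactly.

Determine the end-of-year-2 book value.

$97,660

Depreciable base = $286,998 − $42,800 = $244,198.
Year 1: ⌊$286,998 × 125%/3⌋ = $119,582. Book value $167,416.
Year 2: ⌊$167,416 × 125%/3⌋ = $69,756. Book value $97,660.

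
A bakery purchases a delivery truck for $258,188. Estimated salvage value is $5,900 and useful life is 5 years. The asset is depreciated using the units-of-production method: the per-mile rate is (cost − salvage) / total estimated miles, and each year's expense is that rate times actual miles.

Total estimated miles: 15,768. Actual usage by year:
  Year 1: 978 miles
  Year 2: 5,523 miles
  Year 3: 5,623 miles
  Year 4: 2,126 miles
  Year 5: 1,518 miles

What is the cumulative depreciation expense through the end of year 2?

$104,016

Depreciable base = $258,188 − $5,900 = $252,288.
Rate = $252,288 / 15,768 miles = $16 per mile.
Year 1: 978 × $16 = $15,648. Book value $242,540.
Year 2: 5,523 × $16 = $88,368. Book value $154,172.
Accumulated through year 2 = $258,188 − $154,172 = $104,016.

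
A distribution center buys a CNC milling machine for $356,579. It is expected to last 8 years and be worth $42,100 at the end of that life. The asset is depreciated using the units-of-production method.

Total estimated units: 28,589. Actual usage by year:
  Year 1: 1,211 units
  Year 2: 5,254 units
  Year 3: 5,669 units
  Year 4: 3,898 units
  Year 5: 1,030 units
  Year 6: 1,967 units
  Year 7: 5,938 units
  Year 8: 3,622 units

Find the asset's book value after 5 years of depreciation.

$168,897

Depreciable base = $356,579 − $42,100 = $314,479.
Rate = $314,479 / 28,589 units = $11 per unit.
Year 1: 1,211 × $11 = $13,321. Book value $343,258.
Year 2: 5,254 × $11 = $57,794. Book value $285,464.
Year 3: 5,669 × $11 = $62,359. Book value $223,105.
Year 4: 3,898 × $11 = $42,878. Book value $180,227.
Year 5: 1,030 × $11 = $11,330. Book value $168,897.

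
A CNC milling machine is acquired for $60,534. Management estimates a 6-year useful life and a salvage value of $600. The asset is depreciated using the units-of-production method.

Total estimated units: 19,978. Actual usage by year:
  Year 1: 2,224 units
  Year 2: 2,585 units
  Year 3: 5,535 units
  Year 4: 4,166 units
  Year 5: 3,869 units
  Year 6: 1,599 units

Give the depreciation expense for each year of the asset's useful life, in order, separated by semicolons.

Depreciable base = $60,534 − $600 = $59,934.
Rate = $59,934 / 19,978 units = $3 per unit.
Year 1: 2,224 × $3 = $6,672. Book value $53,862.
Year 2: 2,585 × $3 = $7,755. Book value $46,107.
Year 3: 5,535 × $3 = $16,605. Book value $29,502.
Year 4: 4,166 × $3 = $12,498. Book value $17,004.
Year 5: 3,869 × $3 = $11,607. Book value $5,397.
Year 6: 1,599 × $3 = $4,797. Book value $600.

$6,672; $7,755; $16,605; $12,498; $11,607; $4,797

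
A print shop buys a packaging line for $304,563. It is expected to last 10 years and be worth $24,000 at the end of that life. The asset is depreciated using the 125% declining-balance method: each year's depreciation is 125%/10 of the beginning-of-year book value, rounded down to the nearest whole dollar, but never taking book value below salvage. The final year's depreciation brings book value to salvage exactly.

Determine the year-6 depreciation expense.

Depreciable base = $304,563 − $24,000 = $280,563.
Year 1: ⌊$304,563 × 125%/10⌋ = $38,070. Book value $266,493.
Year 2: ⌊$266,493 × 125%/10⌋ = $33,311. Book value $233,182.
Year 3: ⌊$233,182 × 125%/10⌋ = $29,147. Book value $204,035.
Year 4: ⌊$204,035 × 125%/10⌋ = $25,504. Book value $178,531.
Year 5: ⌊$178,531 × 125%/10⌋ = $22,316. Book value $156,215.
Year 6: ⌊$156,215 × 125%/10⌋ = $19,526. Book value $136,689.

$19,526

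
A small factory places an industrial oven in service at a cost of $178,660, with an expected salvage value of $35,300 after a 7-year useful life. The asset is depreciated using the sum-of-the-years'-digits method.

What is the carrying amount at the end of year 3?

$86,500

Depreciable base = $178,660 − $35,300 = $143,360.
Sum of the years' digits = 7+6+5+4+3+2+1 = 28.
Year 1: $143,360 × 7/28 = $35,840. Book value $142,820.
Year 2: $143,360 × 6/28 = $30,720. Book value $112,100.
Year 3: $143,360 × 5/28 = $25,600. Book value $86,500.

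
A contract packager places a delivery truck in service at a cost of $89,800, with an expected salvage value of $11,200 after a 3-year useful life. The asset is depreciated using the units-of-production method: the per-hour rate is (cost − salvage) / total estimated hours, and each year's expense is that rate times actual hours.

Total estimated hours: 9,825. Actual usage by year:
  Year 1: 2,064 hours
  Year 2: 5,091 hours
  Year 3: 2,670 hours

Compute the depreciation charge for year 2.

Depreciable base = $89,800 − $11,200 = $78,600.
Rate = $78,600 / 9,825 hours = $8 per hour.
Year 1: 2,064 × $8 = $16,512. Book value $73,288.
Year 2: 5,091 × $8 = $40,728. Book value $32,560.

$40,728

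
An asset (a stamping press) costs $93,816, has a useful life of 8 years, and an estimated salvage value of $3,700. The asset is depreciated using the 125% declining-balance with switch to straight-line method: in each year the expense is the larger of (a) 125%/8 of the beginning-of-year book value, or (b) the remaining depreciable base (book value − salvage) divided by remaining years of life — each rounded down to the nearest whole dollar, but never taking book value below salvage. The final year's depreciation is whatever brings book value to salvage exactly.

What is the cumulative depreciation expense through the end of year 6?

$69,086

Depreciable base = $93,816 − $3,700 = $90,116.
Year 1: DB = ⌊$93,816 × 125%/8⌋ = $14,658; SL = ⌊$90,116/8⌋ = $11,264 → take DB $14,658. Book value $79,158.
Year 2: DB = ⌊$79,158 × 125%/8⌋ = $12,368; SL = ⌊$75,458/7⌋ = $10,779 → take DB $12,368. Book value $66,790.
Year 3: DB = ⌊$66,790 × 125%/8⌋ = $10,435; SL = ⌊$63,090/6⌋ = $10,515 → take SL $10,515. Book value $56,275.
Year 4: DB = ⌊$56,275 × 125%/8⌋ = $8,792; SL = ⌊$52,575/5⌋ = $10,515 → take SL $10,515. Book value $45,760.
Year 5: DB = ⌊$45,760 × 125%/8⌋ = $7,150; SL = ⌊$42,060/4⌋ = $10,515 → take SL $10,515. Book value $35,245.
Year 6: DB = ⌊$35,245 × 125%/8⌋ = $5,507; SL = ⌊$31,545/3⌋ = $10,515 → take SL $10,515. Book value $24,730.
Accumulated through year 6 = $93,816 − $24,730 = $69,086.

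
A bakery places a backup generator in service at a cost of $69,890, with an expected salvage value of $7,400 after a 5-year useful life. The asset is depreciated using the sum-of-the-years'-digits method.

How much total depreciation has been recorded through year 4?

$58,324

Depreciable base = $69,890 − $7,400 = $62,490.
Sum of the years' digits = 5+4+3+2+1 = 15.
Year 1: $62,490 × 5/15 = $20,830. Book value $49,060.
Year 2: $62,490 × 4/15 = $16,664. Book value $32,396.
Year 3: $62,490 × 3/15 = $12,498. Book value $19,898.
Year 4: $62,490 × 2/15 = $8,332. Book value $11,566.
Accumulated through year 4 = $69,890 − $11,566 = $58,324.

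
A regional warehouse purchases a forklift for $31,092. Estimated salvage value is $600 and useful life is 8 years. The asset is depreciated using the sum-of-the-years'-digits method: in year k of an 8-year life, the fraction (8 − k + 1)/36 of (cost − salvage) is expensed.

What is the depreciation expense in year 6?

Depreciable base = $31,092 − $600 = $30,492.
Sum of the years' digits = 8+7+6+5+4+3+2+1 = 36.
Year 1: $30,492 × 8/36 = $6,776. Book value $24,316.
Year 2: $30,492 × 7/36 = $5,929. Book value $18,387.
Year 3: $30,492 × 6/36 = $5,082. Book value $13,305.
Year 4: $30,492 × 5/36 = $4,235. Book value $9,070.
Year 5: $30,492 × 4/36 = $3,388. Book value $5,682.
Year 6: $30,492 × 3/36 = $2,541. Book value $3,141.

$2,541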